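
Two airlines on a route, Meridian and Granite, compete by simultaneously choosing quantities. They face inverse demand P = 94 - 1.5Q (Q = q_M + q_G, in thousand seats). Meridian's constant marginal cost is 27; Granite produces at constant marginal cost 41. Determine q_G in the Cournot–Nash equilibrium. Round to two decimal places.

8.67

Meridian's profit: π_M = (94 - 1.5Q)q_M - (27q_M). Setting ∂π_M/∂q_M = 0: 67 - 3q_M - (3/2)(q_G) = 0.
Granite's profit: π_G = (94 - 1.5Q)q_G - (41q_G). Setting ∂π_G/∂q_G = 0: 53 - 3q_G - (3/2)(q_M) = 0.
Best responses: q_M = (67 - (3/2)q_G)/3, q_G = (53 - (3/2)q_M)/3.
Solving the pair: q_M = 18, q_G = 26/3.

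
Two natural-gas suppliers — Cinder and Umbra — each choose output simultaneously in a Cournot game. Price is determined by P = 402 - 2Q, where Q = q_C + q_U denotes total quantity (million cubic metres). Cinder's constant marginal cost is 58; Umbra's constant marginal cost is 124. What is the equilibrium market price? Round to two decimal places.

Cinder's profit: π_C = (402 - 2Q)q_C - (58q_C). Setting ∂π_C/∂q_C = 0: 344 - 4q_C - 2(q_U) = 0.
Umbra's first-order condition: 278 - 4q_U - 2(q_C) = 0.
So q_C = (344 - 2q_U)/4 and q_U = (278 - 2q_C)/4.
Solving the pair: q_C = 205/3, q_U = 106/3.
Total output Q = 311/3, so price P = 402 - 2·(311/3) = 584/3.

194.67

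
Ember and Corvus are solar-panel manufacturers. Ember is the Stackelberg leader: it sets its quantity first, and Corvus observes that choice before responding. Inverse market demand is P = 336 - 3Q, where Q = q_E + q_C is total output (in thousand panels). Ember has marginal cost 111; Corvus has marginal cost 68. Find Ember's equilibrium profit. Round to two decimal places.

1380.17

Solve by backward induction. Given q_E, the follower Corvus maximises π_C = (336 - 3q_E - 3q_C)q_C - 68q_C.
Setting the follower's marginal profit to zero, 268 - 3q_E - 6q_C = 0, i.e. q_C = (268 - 3q_E)/6.
The leader anticipates this reaction. Substituting into P = 336 - 3Q gives P = 202 - (3/2)q_E, so π_E = (202 - (3/2)q_E)q_E - 111q_E.
The leader's first-order condition 91 - 3q_E = 0 yields q_E = 91/3.
Then q_C = (268 - 3·(91/3))/6 = 59/2.
Price P = 336 - 3·(359/6) = 313/2.
Ember's profit: (313/2 - 111)·(91/3) = 1380.1667.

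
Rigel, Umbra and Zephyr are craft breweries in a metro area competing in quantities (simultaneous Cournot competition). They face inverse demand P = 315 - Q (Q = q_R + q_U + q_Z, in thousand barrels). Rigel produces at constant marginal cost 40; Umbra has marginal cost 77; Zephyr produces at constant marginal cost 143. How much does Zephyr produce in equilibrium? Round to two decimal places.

0.75

Rigel's profit: π_R = (315 - Q)q_R - (40q_R). Setting ∂π_R/∂q_R = 0: 275 - 2q_R - (q_U + q_Z) = 0.
Umbra's profit: π_U = (315 - Q)q_U - (77q_U). Setting ∂π_U/∂q_U = 0: 238 - 2q_U - (q_R + q_Z) = 0.
Zephyr's first-order condition: 172 - 2q_Z - (q_R + q_U) = 0.
Adding the 3 conditions: 685 − 2Q − 2Q = 0, i.e. Q = 685/4.
Back-substituting: q_R = (275 − 685/4) = 415/4, q_U = (238 − 685/4) = 267/4, q_Z = (172 − 685/4) = 3/4.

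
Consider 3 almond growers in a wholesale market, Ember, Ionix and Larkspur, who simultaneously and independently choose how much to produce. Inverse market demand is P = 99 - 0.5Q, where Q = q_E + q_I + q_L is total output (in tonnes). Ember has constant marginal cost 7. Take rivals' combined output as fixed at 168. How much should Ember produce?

With rivals' combined output fixed at 168, Ember's profit is π_E = (99 - (1/2)·168 - (1/2)q_E)q_E - (7q_E) = (15 - (1/2)q_E)q_E - (7q_E).
∂π_E/∂q_E = 8 - q_E = 0, so q_E = 8.

8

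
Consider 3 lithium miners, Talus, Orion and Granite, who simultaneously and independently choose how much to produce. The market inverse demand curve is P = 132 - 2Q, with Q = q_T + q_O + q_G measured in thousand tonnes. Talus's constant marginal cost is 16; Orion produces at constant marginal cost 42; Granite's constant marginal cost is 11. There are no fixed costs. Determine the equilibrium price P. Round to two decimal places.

50.25

Talus's profit: π_T = (132 - 2Q)q_T - (16q_T). Setting ∂π_T/∂q_T = 0: 116 - 4q_T - 2(q_O + q_G) = 0.
Orion's first-order condition: 90 - 4q_O - 2(q_T + q_G) = 0.
Granite's profit: π_G = (132 - 2Q)q_G - (11q_G). Setting ∂π_G/∂q_G = 0: 121 - 4q_G - 2(q_T + q_O) = 0.
Adding the 3 first-order conditions: 327 − 8Q = 0, so Q = 327/8.
Back-substituting: q_T = (116 − 327/4)/2 = 137/8, q_O = (90 − 327/4)/2 = 33/8, q_G = (121 − 327/4)/2 = 157/8.
Total output Q = 327/8, so price P = 132 - 2·(327/8) = 201/4.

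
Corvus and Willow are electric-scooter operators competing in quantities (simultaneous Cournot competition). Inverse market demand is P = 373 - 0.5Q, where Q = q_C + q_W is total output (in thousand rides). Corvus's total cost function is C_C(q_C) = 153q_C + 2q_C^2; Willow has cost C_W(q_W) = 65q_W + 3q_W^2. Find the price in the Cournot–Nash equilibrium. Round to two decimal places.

Corvus's profit: π_C = (373 - 0.5Q)q_C - (153q_C + 2q_C²). Setting ∂π_C/∂q_C = 0: 220 - 5q_C - (1/2)(q_W) = 0.
Willow's first-order condition: 308 - 7q_W - (1/2)(q_C) = 0.
Best responses: q_C = (220 - (1/2)q_W)/5, q_W = (308 - (1/2)q_C)/7.
Substituting one into the other gives q_C = 39.8849 and q_W = 41.1511.
Total output Q = 81.0360, so price P = 373 - (1/2)·81.0360 = 332.4820.

332.48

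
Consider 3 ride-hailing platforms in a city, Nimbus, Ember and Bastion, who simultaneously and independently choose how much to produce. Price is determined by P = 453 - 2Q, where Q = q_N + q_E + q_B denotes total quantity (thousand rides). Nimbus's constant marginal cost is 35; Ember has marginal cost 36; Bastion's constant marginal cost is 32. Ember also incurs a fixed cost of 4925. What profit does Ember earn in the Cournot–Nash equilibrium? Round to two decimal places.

379.50

Nimbus's profit: π_N = (453 - 2Q)q_N - (35q_N). Setting ∂π_N/∂q_N = 0: 418 - 4q_N - 2(q_E + q_B) = 0.
Ember's profit: π_E = (453 - 2Q)q_E - (36q_E). Setting ∂π_E/∂q_E = 0: 417 - 4q_E - 2(q_N + q_B) = 0.
Bastion's first-order condition: 421 - 4q_B - 2(q_N + q_E) = 0.
Adding the 3 first-order conditions: 1256 − 8Q = 0, so Q = 157.
Back-substituting: q_N = (418 − 314)/2 = 52, q_E = (417 − 314)/2 = 103/2, q_B = (421 − 314)/2 = 107/2.
Price P = 453 - 2·157 = 139.
Ember's profit: (139 - 36)·(103/2) - 4925 = 759/2.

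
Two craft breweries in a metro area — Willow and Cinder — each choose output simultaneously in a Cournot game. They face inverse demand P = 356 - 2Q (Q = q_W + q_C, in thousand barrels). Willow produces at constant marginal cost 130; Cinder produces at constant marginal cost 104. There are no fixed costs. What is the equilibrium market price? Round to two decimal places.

196.67

Willow's profit: π_W = (356 - 2Q)q_W - (130q_W). Setting ∂π_W/∂q_W = 0: 226 - 4q_W - 2(q_C) = 0.
Cinder's profit: π_C = (356 - 2Q)q_C - (104q_C). Setting ∂π_C/∂q_C = 0: 252 - 4q_C - 2(q_W) = 0.
Rearranging gives the reaction functions q_W = (226 - 2q_C)/4 and q_C = (252 - 2q_W)/4.
Substituting one into the other gives q_W = 100/3 and q_C = 139/3.
Total output Q = 239/3, so price P = 356 - 2·(239/3) = 590/3.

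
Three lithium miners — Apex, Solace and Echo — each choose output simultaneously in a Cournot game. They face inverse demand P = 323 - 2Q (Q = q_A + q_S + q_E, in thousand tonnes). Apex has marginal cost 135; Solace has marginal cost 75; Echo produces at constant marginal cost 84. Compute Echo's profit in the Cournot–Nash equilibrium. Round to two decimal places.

Apex's profit: π_A = (323 - 2Q)q_A - (135q_A). Setting ∂π_A/∂q_A = 0: 188 - 4q_A - 2(q_S + q_E) = 0.
Solace's profit: π_S = (323 - 2Q)q_S - (75q_S). Setting ∂π_S/∂q_S = 0: 248 - 4q_S - 2(q_A + q_E) = 0.
Echo's profit: π_E = (323 - 2Q)q_E - (84q_E). Setting ∂π_E/∂q_E = 0: 239 - 4q_E - 2(q_A + q_S) = 0.
Adding the 3 conditions: 675 − 4Q − 4Q = 0, i.e. Q = 675/8.
Back-substituting: q_A = (188 − 675/4)/2 = 77/8, q_S = (248 − 675/4)/2 = 317/8, q_E = (239 − 675/4)/2 = 281/8.
Price P = 323 - 2·(675/8) = 617/4.
Echo's profit: (617/4 - 84)·(281/8) = 2467.5313.

2467.53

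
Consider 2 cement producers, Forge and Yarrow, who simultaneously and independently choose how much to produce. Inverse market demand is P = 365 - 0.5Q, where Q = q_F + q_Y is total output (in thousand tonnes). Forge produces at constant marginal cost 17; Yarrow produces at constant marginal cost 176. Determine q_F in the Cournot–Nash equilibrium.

338

Forge's profit: π_F = (365 - 0.5Q)q_F - (17q_F). Setting ∂π_F/∂q_F = 0: 348 - q_F - (1/2)(q_Y) = 0.
Yarrow's profit: π_Y = (365 - 0.5Q)q_Y - (176q_Y). Setting ∂π_Y/∂q_Y = 0: 189 - q_Y - (1/2)(q_F) = 0.
So q_F = (348 - (1/2)q_Y) and q_Y = (189 - (1/2)q_F).
Substituting one into the other gives q_F = 338 and q_Y = 20.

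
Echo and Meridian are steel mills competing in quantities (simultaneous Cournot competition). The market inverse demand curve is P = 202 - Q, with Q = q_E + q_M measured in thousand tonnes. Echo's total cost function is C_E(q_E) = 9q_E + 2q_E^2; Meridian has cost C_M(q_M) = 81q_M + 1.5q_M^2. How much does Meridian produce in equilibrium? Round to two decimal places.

18.38

Echo's profit: π_E = (202 - Q)q_E - (9q_E + 2q_E²). Setting ∂π_E/∂q_E = 0: 193 - 6q_E - (q_M) = 0.
Meridian's profit: π_M = (202 - Q)q_M - (81q_M + (3/2)q_M²). Setting ∂π_M/∂q_M = 0: 121 - 5q_M - (q_E) = 0.
So q_E = (193 - q_M)/6 and q_M = (121 - q_E)/5.
Substituting one into the other gives q_E = 844/29 and q_M = 533/29.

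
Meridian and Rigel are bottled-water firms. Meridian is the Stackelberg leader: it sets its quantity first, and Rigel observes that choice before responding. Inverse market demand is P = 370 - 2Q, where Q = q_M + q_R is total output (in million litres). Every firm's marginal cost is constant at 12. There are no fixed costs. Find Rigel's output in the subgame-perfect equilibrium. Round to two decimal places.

Solve by backward induction. Given q_M, the follower Rigel maximises π_R = (370 - 2q_M - 2q_R)q_R - 12q_R.
Follower FOC: 358 - 2q_M - 4q_R = 0, so q_R(q_M) = (358 - 2q_M)/4.
The leader anticipates this reaction. Substituting into P = 370 - 2Q gives P = 191 - q_M, so π_M = (191 - q_M)q_M - 12q_M.
The leader's first-order condition 179 - 2q_M = 0 yields q_M = 179/2.
Then q_R = (358 - 2·(179/2))/4 = 179/4.

44.75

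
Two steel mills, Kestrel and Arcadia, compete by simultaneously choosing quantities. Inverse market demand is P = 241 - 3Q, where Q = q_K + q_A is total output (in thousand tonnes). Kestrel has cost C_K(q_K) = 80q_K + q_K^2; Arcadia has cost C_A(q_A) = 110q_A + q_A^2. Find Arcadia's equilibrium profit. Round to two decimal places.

Kestrel's profit: π_K = (241 - 3Q)q_K - (80q_K + q_K²). Setting ∂π_K/∂q_K = 0: 161 - 8q_K - 3(q_A) = 0.
Arcadia's first-order condition: 131 - 8q_A - 3(q_K) = 0.
Best responses: q_K = (161 - 3q_A)/8, q_A = (131 - 3q_K)/8.
Substituting one into the other gives q_K = 179/11 and q_A = 113/11.
Price P = 241 - 3·(292/11) = 1775/11.
Arcadia's profit: (1775/11)·(113/11) - 110·(113/11) - (113/11)² = 422.1157.

422.12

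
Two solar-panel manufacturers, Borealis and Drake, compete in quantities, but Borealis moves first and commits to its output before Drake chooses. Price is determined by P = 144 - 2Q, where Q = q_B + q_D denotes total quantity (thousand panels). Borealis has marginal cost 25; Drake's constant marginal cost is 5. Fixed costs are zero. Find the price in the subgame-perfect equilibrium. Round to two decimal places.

49.75

The follower Drake best-responds to any q_B: π_D = (144 - 2Q)q_D - 5q_D.
Setting the follower's marginal profit to zero, 139 - 2q_B - 4q_D = 0, i.e. q_D = (139 - 2q_B)/4.
Borealis substitutes q_D(q_B) into its own profit: π_B = q_B(144 - 2q_B - (139 - 2q_B)/2) - 25q_B = (149/2 - q_B)q_B - 25q_B.
Leader FOC: 99/2 - 2q_B = 0, so q_B = 99/4.
Then q_D = (139 - 2·(99/4))/4 = 179/8.
Total output Q = 377/8, so price P = 144 - 2·(377/8) = 199/4.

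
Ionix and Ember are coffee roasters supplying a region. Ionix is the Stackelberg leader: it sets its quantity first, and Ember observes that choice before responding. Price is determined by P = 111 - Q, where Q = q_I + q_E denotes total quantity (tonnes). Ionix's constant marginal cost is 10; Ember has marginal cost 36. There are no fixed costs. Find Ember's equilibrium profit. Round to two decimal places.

Solve by backward induction. Given q_I, the follower Ember maximises π_E = (111 - q_I - q_E)q_E - 36q_E.
Setting the follower's marginal profit to zero, 75 - q_I - 2q_E = 0, i.e. q_E = (75 - q_I)/2.
Ionix substitutes q_E(q_I) into its own profit: π_I = q_I(111 - q_I - (75 - q_I)/2) - 10q_I = (147/2 - (1/2)q_I)q_I - 10q_I.
Leader FOC: 127/2 - q_I = 0, so q_I = 127/2.
Then q_E = (75 - 127/2)/2 = 23/4.
Price P = 111 - 277/4 = 167/4.
Ember's profit: (167/4 - 36)·(23/4) = 529/16.

33.06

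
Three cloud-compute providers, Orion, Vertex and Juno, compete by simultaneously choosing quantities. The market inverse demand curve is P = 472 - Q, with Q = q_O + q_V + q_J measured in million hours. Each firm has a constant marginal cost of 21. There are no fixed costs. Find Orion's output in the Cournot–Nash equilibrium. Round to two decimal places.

112.75

A representative firm's profit is π_i = q_i(472 - Q) - 21q_i.
First-order condition (treating rivals' output as given): 451 - 2q_i - Σ_{j≠i} q_j = 0.
By symmetry each firm produces the same amount; substituting Σ_{j≠i} q_j = 2q_i yields q_i = 451/4.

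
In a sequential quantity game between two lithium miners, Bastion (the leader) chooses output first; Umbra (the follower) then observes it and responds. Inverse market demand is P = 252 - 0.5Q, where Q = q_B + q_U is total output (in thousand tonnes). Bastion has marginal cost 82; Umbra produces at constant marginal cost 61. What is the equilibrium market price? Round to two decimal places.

119.25

The follower Umbra best-responds to any q_B: π_U = (252 - 0.5Q)q_U - 61q_U.
∂π_U/∂q_U = 191 - (1/2)q_B - q_U = 0 gives the reaction function q_U = (191 - (1/2)q_B).
The leader anticipates this reaction. Substituting into P = 252 - 0.5Q gives P = 313/2 - (1/4)q_B, so π_B = (313/2 - (1/4)q_B)q_B - 82q_B.
Leader FOC: 149/2 - (1/2)q_B = 0, so q_B = 149.
Then q_U = (191 - (1/2)·149) = 233/2.
Total output Q = 531/2, so price P = 252 - (1/2)·(531/2) = 477/4.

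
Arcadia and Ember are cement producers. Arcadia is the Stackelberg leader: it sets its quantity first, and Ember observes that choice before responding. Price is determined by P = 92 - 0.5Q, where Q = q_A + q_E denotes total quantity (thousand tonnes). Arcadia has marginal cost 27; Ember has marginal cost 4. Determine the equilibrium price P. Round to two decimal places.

37.50

Solve by backward induction. Given q_A, the follower Ember maximises π_E = (92 - (1/2)q_A - (1/2)q_E)q_E - 4q_E.
Setting the follower's marginal profit to zero, 88 - (1/2)q_A - q_E = 0, i.e. q_E = (88 - (1/2)q_A).
The leader anticipates this reaction. Substituting into P = 92 - 0.5Q gives P = 48 - (1/4)q_A, so π_A = (48 - (1/4)q_A)q_A - 27q_A.
The leader's first-order condition 21 - (1/2)q_A = 0 yields q_A = 42.
Then q_E = (88 - (1/2)·42) = 67.
Total output Q = 109, so price P = 92 - (1/2)·109 = 75/2.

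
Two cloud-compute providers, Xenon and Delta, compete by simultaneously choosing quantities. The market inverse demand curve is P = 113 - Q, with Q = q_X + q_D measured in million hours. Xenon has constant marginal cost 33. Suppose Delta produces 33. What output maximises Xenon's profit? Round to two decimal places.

With the rival's output fixed at 33, Xenon's profit is π_X = (113 - 33 - q_X)q_X - (33q_X) = (80 - q_X)q_X - (33q_X).
∂π_X/∂q_X = 47 - 2q_X = 0, so q_X = 47/2.

23.50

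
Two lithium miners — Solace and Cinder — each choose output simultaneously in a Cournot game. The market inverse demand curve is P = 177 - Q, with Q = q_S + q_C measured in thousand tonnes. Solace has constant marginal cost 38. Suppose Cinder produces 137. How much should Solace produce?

1

With the rival's output fixed at 137, Solace's profit is π_S = (177 - 137 - q_S)q_S - (38q_S) = (40 - q_S)q_S - (38q_S).
∂π_S/∂q_S = 2 - 2q_S = 0, so q_S = 1.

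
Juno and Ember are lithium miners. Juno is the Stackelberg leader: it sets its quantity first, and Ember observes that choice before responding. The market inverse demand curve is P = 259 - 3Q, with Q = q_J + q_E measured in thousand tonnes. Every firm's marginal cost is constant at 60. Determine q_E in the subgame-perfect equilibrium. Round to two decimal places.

The follower Ember best-responds to any q_J: π_E = (259 - 3Q)q_E - 60q_E.
Setting the follower's marginal profit to zero, 199 - 3q_J - 6q_E = 0, i.e. q_E = (199 - 3q_J)/6.
The leader anticipates this reaction. Substituting into P = 259 - 3Q gives P = 319/2 - (3/2)q_J, so π_J = (319/2 - (3/2)q_J)q_J - 60q_J.
The leader's first-order condition 199/2 - 3q_J = 0 yields q_J = 199/6.
Then q_E = (199 - 3·(199/6))/6 = 199/12.

16.58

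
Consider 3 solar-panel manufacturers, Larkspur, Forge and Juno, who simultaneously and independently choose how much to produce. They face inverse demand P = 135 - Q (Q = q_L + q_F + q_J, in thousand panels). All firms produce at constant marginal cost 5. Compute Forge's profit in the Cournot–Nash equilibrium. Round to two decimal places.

1056.25

A representative firm's profit is π_i = q_i(135 - Q) - 5q_i.
First-order condition (treating rivals' output as given): 130 - 2q_i - Σ_{j≠i} q_j = 0.
By symmetry each firm produces the same amount; substituting Σ_{j≠i} q_j = 2q_i yields q_i = 130/4 = 65/2.
Price P = 135 - 195/2 = 75/2.
Forge's profit: (75/2 - 5)·(65/2) = 1056.2500.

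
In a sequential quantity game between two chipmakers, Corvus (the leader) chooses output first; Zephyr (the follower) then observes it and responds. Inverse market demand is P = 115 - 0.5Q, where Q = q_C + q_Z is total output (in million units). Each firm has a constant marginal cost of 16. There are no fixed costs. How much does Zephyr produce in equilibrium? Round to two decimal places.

49.50

The follower Zephyr best-responds to any q_C: π_Z = (115 - 0.5Q)q_Z - 16q_Z.
Setting the follower's marginal profit to zero, 99 - (1/2)q_C - q_Z = 0, i.e. q_Z = (99 - (1/2)q_C).
Corvus substitutes q_Z(q_C) into its own profit: π_C = q_C(115 - (1/2)q_C - (99 - (1/2)q_C)/2) - 16q_C = (131/2 - (1/4)q_C)q_C - 16q_C.
The leader's first-order condition 99/2 - (1/2)q_C = 0 yields q_C = 99.
Then q_Z = (99 - (1/2)·99) = 99/2.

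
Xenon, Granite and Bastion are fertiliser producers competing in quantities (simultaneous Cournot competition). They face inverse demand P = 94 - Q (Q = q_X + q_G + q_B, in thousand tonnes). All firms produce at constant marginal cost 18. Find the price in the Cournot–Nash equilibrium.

A representative firm's profit is π_i = q_i(94 - Q) - 18q_i.
First-order condition (treating rivals' output as given): 76 - 2q_i - Σ_{j≠i} q_j = 0.
By symmetry each firm produces the same amount; substituting Σ_{j≠i} q_j = 2q_i yields q_i = 76/4 = 19.
Total output Q = 57, so price P = 94 - 57 = 37.

37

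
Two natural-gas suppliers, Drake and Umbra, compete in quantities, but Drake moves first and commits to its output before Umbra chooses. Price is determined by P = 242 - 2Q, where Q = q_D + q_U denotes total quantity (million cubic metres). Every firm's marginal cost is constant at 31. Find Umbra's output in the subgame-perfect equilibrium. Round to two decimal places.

26.38

The follower Umbra best-responds to any q_D: π_U = (242 - 2Q)q_U - 31q_U.
∂π_U/∂q_U = 211 - 2q_D - 4q_U = 0 gives the reaction function q_U = (211 - 2q_D)/4.
Drake substitutes q_U(q_D) into its own profit: π_D = q_D(242 - 2q_D - (211 - 2q_D)/2) - 31q_D = (273/2 - q_D)q_D - 31q_D.
Maximising: ∂π_D/∂q_D = 211/2 - 2q_D = 0, giving q_D = 211/4.
Then q_U = (211 - 2·(211/4))/4 = 211/8.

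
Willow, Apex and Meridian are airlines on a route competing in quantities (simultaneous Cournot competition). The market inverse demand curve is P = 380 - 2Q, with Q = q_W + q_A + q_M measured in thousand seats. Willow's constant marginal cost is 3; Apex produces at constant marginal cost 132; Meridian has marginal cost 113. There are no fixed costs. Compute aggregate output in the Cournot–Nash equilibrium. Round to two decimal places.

111.50

Willow's profit: π_W = (380 - 2Q)q_W - (3q_W). Setting ∂π_W/∂q_W = 0: 377 - 4q_W - 2(q_A + q_M) = 0.
Apex's first-order condition: 248 - 4q_A - 2(q_W + q_M) = 0.
Meridian's profit: π_M = (380 - 2Q)q_M - (113q_M). Setting ∂π_M/∂q_M = 0: 267 - 4q_M - 2(q_W + q_A) = 0.
Summing all 3 equations gives 892 − 8Q = 0, hence Q = 223/2.
Back-substituting: q_W = (377 − 223)/2 = 77, q_A = (248 − 223)/2 = 25/2, q_M = (267 − 223)/2 = 22.
Total output Q = 77 + 25/2 + 22 = 223/2.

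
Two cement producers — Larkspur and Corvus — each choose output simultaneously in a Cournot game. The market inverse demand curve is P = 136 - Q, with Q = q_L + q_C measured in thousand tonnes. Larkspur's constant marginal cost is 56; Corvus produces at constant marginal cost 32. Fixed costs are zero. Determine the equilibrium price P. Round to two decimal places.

74.67

Larkspur's profit: π_L = (136 - Q)q_L - (56q_L). Setting ∂π_L/∂q_L = 0: 80 - 2q_L - (q_C) = 0.
Corvus's profit: π_C = (136 - Q)q_C - (32q_C). Setting ∂π_C/∂q_C = 0: 104 - 2q_C - (q_L) = 0.
Rearranging gives the reaction functions q_L = (80 - q_C)/2 and q_C = (104 - q_L)/2.
Solving the pair: q_L = 56/3, q_C = 128/3.
Total output Q = 184/3, so price P = 136 - 184/3 = 224/3.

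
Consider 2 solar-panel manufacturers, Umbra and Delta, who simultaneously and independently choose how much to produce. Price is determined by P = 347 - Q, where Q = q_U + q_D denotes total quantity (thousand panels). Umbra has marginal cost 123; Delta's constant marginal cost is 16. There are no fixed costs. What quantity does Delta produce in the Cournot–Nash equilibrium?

146

Umbra's profit: π_U = (347 - Q)q_U - (123q_U). Setting ∂π_U/∂q_U = 0: 224 - 2q_U - (q_D) = 0.
Delta's first-order condition: 331 - 2q_D - (q_U) = 0.
Rearranging gives the reaction functions q_U = (224 - q_D)/2 and q_D = (331 - q_U)/2.
Substituting one into the other gives q_U = 39 and q_D = 146.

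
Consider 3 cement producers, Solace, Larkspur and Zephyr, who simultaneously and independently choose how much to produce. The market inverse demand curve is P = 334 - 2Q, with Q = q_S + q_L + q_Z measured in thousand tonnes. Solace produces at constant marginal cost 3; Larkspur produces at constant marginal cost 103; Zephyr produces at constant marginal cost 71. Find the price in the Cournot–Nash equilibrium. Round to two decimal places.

Solace's profit: π_S = (334 - 2Q)q_S - (3q_S). Setting ∂π_S/∂q_S = 0: 331 - 4q_S - 2(q_L + q_Z) = 0.
Larkspur's first-order condition: 231 - 4q_L - 2(q_S + q_Z) = 0.
Zephyr's profit: π_Z = (334 - 2Q)q_Z - (71q_Z). Setting ∂π_Z/∂q_Z = 0: 263 - 4q_Z - 2(q_S + q_L) = 0.
Adding the 3 first-order conditions: 825 − 8Q = 0, so Q = 825/8.
Back-substituting: q_S = (331 − 825/4)/2 = 499/8, q_L = (231 − 825/4)/2 = 99/8, q_Z = (263 − 825/4)/2 = 227/8.
Total output Q = 825/8, so price P = 334 - 2·(825/8) = 511/4.

127.75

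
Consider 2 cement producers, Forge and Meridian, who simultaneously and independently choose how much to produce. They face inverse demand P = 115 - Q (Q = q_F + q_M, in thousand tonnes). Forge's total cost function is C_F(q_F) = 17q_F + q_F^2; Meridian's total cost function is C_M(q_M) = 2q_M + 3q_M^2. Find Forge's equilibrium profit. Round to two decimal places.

937.03

Forge's profit: π_F = (115 - Q)q_F - (17q_F + q_F²). Setting ∂π_F/∂q_F = 0: 98 - 4q_F - (q_M) = 0.
Meridian's profit: π_M = (115 - Q)q_M - (2q_M + 3q_M²). Setting ∂π_M/∂q_M = 0: 113 - 8q_M - (q_F) = 0.
Rearranging gives the reaction functions q_F = (98 - q_M)/4 and q_M = (113 - q_F)/8.
Substituting one into the other gives q_F = 671/31 and q_M = 354/31.
Price P = 115 - 1025/31 = 81.9355.
Forge's profit: 81.9355·(671/31) - 17·(671/31) - (671/31)² = 937.0260.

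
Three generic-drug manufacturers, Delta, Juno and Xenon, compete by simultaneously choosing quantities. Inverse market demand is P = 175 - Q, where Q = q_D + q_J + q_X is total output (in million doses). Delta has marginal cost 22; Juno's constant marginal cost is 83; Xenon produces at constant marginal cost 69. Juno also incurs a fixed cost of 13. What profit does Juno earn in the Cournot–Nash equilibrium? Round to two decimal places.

5.06

Delta's profit: π_D = (175 - Q)q_D - (22q_D). Setting ∂π_D/∂q_D = 0: 153 - 2q_D - (q_J + q_X) = 0.
Juno's first-order condition: 92 - 2q_J - (q_D + q_X) = 0.
Xenon's profit: π_X = (175 - Q)q_X - (69q_X). Setting ∂π_X/∂q_X = 0: 106 - 2q_X - (q_D + q_J) = 0.
Adding the 3 conditions: 351 − 2Q − 2Q = 0, i.e. Q = 351/4.
Back-substituting: q_D = (153 − 351/4) = 261/4, q_J = (92 − 351/4) = 17/4, q_X = (106 − 351/4) = 73/4.
Price P = 175 - 351/4 = 349/4.
Juno's profit: (349/4 - 83)·(17/4) - 13 = 81/16.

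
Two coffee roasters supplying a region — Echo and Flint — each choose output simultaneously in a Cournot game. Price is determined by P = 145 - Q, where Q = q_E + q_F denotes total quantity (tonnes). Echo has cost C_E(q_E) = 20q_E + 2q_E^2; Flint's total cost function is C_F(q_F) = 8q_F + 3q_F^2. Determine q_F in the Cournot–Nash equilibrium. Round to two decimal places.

14.83

Echo's profit: π_E = (145 - Q)q_E - (20q_E + 2q_E²). Setting ∂π_E/∂q_E = 0: 125 - 6q_E - (q_F) = 0.
Flint's profit: π_F = (145 - Q)q_F - (8q_F + 3q_F²). Setting ∂π_F/∂q_F = 0: 137 - 8q_F - (q_E) = 0.
Rearranging gives the reaction functions q_E = (125 - q_F)/6 and q_F = (137 - q_E)/8.
Solving the pair: q_E = 863/47, q_F = 697/47.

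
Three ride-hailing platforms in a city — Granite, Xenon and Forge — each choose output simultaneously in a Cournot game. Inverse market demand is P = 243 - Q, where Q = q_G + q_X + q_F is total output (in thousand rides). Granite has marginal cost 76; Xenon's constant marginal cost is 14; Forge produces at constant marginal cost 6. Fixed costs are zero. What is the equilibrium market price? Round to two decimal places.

Granite's profit: π_G = (243 - Q)q_G - (76q_G). Setting ∂π_G/∂q_G = 0: 167 - 2q_G - (q_X + q_F) = 0.
Xenon's profit: π_X = (243 - Q)q_X - (14q_X). Setting ∂π_X/∂q_X = 0: 229 - 2q_X - (q_G + q_F) = 0.
Forge's profit: π_F = (243 - Q)q_F - (6q_F). Setting ∂π_F/∂q_F = 0: 237 - 2q_F - (q_G + q_X) = 0.
Summing all 3 equations gives 633 − 4Q = 0, hence Q = 633/4.
Back-substituting: q_G = (167 − 633/4) = 35/4, q_X = (229 − 633/4) = 283/4, q_F = (237 − 633/4) = 315/4.
Total output Q = 633/4, so price P = 243 - 633/4 = 339/4.

84.75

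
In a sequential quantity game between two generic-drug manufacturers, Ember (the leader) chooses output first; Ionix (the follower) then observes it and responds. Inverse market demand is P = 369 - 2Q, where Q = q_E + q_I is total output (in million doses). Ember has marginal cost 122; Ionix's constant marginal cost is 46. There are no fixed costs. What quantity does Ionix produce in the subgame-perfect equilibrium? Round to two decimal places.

59.38

Solve by backward induction. Given q_E, the follower Ionix maximises π_I = (369 - 2q_E - 2q_I)q_I - 46q_I.
Setting the follower's marginal profit to zero, 323 - 2q_E - 4q_I = 0, i.e. q_I = (323 - 2q_E)/4.
Ember substitutes q_I(q_E) into its own profit: π_E = q_E(369 - 2q_E - (323 - 2q_E)/2) - 122q_E = (415/2 - q_E)q_E - 122q_E.
The leader's first-order condition 171/2 - 2q_E = 0 yields q_E = 171/4.
Then q_I = (323 - 2·(171/4))/4 = 475/8.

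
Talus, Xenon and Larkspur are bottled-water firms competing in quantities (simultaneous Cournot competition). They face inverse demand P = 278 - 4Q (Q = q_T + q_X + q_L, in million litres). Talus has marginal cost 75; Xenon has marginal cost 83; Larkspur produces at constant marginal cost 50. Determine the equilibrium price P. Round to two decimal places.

Talus's profit: π_T = (278 - 4Q)q_T - (75q_T). Setting ∂π_T/∂q_T = 0: 203 - 8q_T - 4(q_X + q_L) = 0.
Xenon's profit: π_X = (278 - 4Q)q_X - (83q_X). Setting ∂π_X/∂q_X = 0: 195 - 8q_X - 4(q_T + q_L) = 0.
Larkspur's profit: π_L = (278 - 4Q)q_L - (50q_L). Setting ∂π_L/∂q_L = 0: 228 - 8q_L - 4(q_T + q_X) = 0.
Adding the 3 conditions: 626 − 8Q − 8Q = 0, i.e. Q = 313/8.
Back-substituting: q_T = (203 − 313/2)/4 = 93/8, q_X = (195 − 313/2)/4 = 77/8, q_L = (228 − 313/2)/4 = 143/8.
Total output Q = 313/8, so price P = 278 - 4·(313/8) = 243/2.

121.50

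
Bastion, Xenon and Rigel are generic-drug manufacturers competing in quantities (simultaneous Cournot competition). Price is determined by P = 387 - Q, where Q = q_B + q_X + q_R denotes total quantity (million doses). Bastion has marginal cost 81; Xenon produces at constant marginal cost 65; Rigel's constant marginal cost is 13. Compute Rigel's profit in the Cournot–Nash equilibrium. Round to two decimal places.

Bastion's profit: π_B = (387 - Q)q_B - (81q_B). Setting ∂π_B/∂q_B = 0: 306 - 2q_B - (q_X + q_R) = 0.
Xenon's profit: π_X = (387 - Q)q_X - (65q_X). Setting ∂π_X/∂q_X = 0: 322 - 2q_X - (q_B + q_R) = 0.
Rigel's first-order condition: 374 - 2q_R - (q_B + q_X) = 0.
Adding the 3 conditions: 1002 − 2Q − 2Q = 0, i.e. Q = 501/2.
Back-substituting: q_B = (306 − 501/2) = 111/2, q_X = (322 − 501/2) = 143/2, q_R = (374 − 501/2) = 247/2.
Price P = 387 - 501/2 = 273/2.
Rigel's profit: (273/2 - 13)·(247/2) = 15252.2500.

15252.25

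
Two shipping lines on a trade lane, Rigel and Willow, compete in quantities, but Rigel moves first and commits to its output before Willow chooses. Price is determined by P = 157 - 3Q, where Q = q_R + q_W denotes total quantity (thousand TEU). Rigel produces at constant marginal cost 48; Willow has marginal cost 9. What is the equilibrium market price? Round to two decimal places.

65.50

Solve by backward induction. Given q_R, the follower Willow maximises π_W = (157 - 3q_R - 3q_W)q_W - 9q_W.
Setting the follower's marginal profit to zero, 148 - 3q_R - 6q_W = 0, i.e. q_W = (148 - 3q_R)/6.
The leader anticipates this reaction. Substituting into P = 157 - 3Q gives P = 83 - (3/2)q_R, so π_R = (83 - (3/2)q_R)q_R - 48q_R.
The leader's first-order condition 35 - 3q_R = 0 yields q_R = 35/3.
Then q_W = (148 - 3·(35/3))/6 = 113/6.
Total output Q = 61/2, so price P = 157 - 3·(61/2) = 131/2.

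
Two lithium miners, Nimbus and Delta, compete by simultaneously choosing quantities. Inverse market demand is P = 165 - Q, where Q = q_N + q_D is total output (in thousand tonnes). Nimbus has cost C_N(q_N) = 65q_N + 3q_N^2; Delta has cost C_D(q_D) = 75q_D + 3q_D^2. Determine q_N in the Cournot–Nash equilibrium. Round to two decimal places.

11.27

Nimbus's profit: π_N = (165 - Q)q_N - (65q_N + 3q_N²). Setting ∂π_N/∂q_N = 0: 100 - 8q_N - (q_D) = 0.
Delta's first-order condition: 90 - 8q_D - (q_N) = 0.
Rearranging gives the reaction functions q_N = (100 - q_D)/8 and q_D = (90 - q_N)/8.
Solving the pair: q_N = 710/63, q_D = 620/63.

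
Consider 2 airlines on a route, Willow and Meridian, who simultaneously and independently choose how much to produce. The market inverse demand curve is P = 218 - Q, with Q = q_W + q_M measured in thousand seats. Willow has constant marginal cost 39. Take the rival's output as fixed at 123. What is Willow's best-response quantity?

With the rival's output fixed at 123, Willow's profit is π_W = (218 - 123 - q_W)q_W - (39q_W) = (95 - q_W)q_W - (39q_W).
∂π_W/∂q_W = 56 - 2q_W = 0, so q_W = 28.

28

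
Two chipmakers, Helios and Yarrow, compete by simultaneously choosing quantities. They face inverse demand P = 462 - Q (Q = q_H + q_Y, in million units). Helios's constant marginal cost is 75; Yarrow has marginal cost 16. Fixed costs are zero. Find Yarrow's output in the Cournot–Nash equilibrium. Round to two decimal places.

Helios's profit: π_H = (462 - Q)q_H - (75q_H). Setting ∂π_H/∂q_H = 0: 387 - 2q_H - (q_Y) = 0.
Yarrow's profit: π_Y = (462 - Q)q_Y - (16q_Y). Setting ∂π_Y/∂q_Y = 0: 446 - 2q_Y - (q_H) = 0.
So q_H = (387 - q_Y)/2 and q_Y = (446 - q_H)/2.
Solving the pair: q_H = 328/3, q_Y = 505/3.

168.33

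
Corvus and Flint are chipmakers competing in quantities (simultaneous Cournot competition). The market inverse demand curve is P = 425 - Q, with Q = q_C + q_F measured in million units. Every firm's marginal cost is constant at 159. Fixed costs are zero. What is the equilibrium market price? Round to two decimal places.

247.67

Each firm earns π_i = (425 - Q)q_i - 159q_i.
First-order condition (treating rivals' output as given): 266 - 2q_i - q_j = 0.
By symmetry each firm produces the same amount; substituting q_j = q_i yields q_i = 266/3.
Total output Q = 532/3, so price P = 425 - 532/3 = 743/3.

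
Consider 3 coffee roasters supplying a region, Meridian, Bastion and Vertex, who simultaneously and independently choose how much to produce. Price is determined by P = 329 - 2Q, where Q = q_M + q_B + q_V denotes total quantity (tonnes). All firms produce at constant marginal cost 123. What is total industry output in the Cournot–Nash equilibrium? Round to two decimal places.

Each firm earns π_i = (329 - 2Q)q_i - 123q_i.
Setting ∂π_i/∂q_i = 0 with rivals' quantities fixed: 206 - 4q_i - 2·Σ_{j≠i} q_j = 0.
By symmetry each firm produces the same amount; substituting Σ_{j≠i} q_j = 2q_i yields q_i = 206/8 = 103/4.
Total output Q = 103/4 + 103/4 + 103/4 = 309/4.

77.25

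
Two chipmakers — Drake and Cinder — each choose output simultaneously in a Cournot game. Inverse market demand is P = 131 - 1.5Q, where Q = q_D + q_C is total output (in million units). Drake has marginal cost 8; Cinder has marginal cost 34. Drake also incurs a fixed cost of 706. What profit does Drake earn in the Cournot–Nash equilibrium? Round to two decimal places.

Drake's profit: π_D = (131 - 1.5Q)q_D - (8q_D). Setting ∂π_D/∂q_D = 0: 123 - 3q_D - (3/2)(q_C) = 0.
Cinder's first-order condition: 97 - 3q_C - (3/2)(q_D) = 0.
Rearranging gives the reaction functions q_D = (123 - (3/2)q_C)/3 and q_C = (97 - (3/2)q_D)/3.
Substituting one into the other gives q_D = 298/9 and q_C = 142/9.
Price P = 131 - (3/2)·(440/9) = 173/3.
Drake's profit: (173/3 - 8)·(298/9) - 706 = 938.5185.

938.52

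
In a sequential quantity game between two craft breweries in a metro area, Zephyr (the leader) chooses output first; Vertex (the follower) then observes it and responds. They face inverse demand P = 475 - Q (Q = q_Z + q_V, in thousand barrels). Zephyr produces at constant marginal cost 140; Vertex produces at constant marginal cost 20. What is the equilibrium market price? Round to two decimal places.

193.75

Solve by backward induction. Given q_Z, the follower Vertex maximises π_V = (475 - q_Z - q_V)q_V - 20q_V.
Follower FOC: 455 - q_Z - 2q_V = 0, so q_V(q_Z) = (455 - q_Z)/2.
The leader anticipates this reaction. Substituting into P = 475 - Q gives P = 495/2 - (1/2)q_Z, so π_Z = (495/2 - (1/2)q_Z)q_Z - 140q_Z.
Maximising: ∂π_Z/∂q_Z = 215/2 - q_Z = 0, giving q_Z = 215/2.
Then q_V = (455 - 215/2)/2 = 695/4.
Total output Q = 1125/4, so price P = 475 - 1125/4 = 775/4.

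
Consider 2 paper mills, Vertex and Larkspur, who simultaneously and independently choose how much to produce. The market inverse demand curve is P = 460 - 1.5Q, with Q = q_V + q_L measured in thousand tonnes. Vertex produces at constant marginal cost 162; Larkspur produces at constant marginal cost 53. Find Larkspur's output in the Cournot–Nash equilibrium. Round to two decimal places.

Vertex's profit: π_V = (460 - 1.5Q)q_V - (162q_V). Setting ∂π_V/∂q_V = 0: 298 - 3q_V - (3/2)(q_L) = 0.
Larkspur's profit: π_L = (460 - 1.5Q)q_L - (53q_L). Setting ∂π_L/∂q_L = 0: 407 - 3q_L - (3/2)(q_V) = 0.
So q_V = (298 - (3/2)q_L)/3 and q_L = (407 - (3/2)q_V)/3.
Substituting one into the other gives q_V = 42 and q_L = 344/3.

114.67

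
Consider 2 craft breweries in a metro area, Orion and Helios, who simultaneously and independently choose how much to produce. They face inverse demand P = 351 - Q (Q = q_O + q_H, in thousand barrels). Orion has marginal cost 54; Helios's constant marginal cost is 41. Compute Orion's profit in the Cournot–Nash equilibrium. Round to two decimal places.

8961.78

Orion's profit: π_O = (351 - Q)q_O - (54q_O). Setting ∂π_O/∂q_O = 0: 297 - 2q_O - (q_H) = 0.
Helios's first-order condition: 310 - 2q_H - (q_O) = 0.
Rearranging gives the reaction functions q_O = (297 - q_H)/2 and q_H = (310 - q_O)/2.
Substituting one into the other gives q_O = 284/3 and q_H = 323/3.
Price P = 351 - 607/3 = 446/3.
Orion's profit: (446/3 - 54)·(284/3) = 8961.7778.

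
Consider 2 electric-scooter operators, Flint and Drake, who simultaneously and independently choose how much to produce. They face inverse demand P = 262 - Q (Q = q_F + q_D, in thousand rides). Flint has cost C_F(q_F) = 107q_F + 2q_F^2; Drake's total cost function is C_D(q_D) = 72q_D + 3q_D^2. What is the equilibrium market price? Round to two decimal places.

218.70

Flint's profit: π_F = (262 - Q)q_F - (107q_F + 2q_F²). Setting ∂π_F/∂q_F = 0: 155 - 6q_F - (q_D) = 0.
Drake's profit: π_D = (262 - Q)q_D - (72q_D + 3q_D²). Setting ∂π_D/∂q_D = 0: 190 - 8q_D - (q_F) = 0.
Best responses: q_F = (155 - q_D)/6, q_D = (190 - q_F)/8.
Solving the pair: q_F = 1050/47, q_D = 985/47.
Total output Q = 43.2979, so price P = 262 - 43.2979 = 218.7021.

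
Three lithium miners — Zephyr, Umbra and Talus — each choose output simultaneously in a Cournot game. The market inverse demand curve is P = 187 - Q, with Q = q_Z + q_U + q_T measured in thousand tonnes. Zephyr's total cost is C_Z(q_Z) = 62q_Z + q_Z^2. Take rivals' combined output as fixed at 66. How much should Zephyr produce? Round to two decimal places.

14.75

With rivals' combined output fixed at 66, Zephyr's profit is π_Z = (187 - 66 - q_Z)q_Z - (62q_Z + q_Z²) = (121 - q_Z)q_Z - (62q_Z + q_Z²).
∂π_Z/∂q_Z = 59 - 4q_Z = 0, so q_Z = 59/4.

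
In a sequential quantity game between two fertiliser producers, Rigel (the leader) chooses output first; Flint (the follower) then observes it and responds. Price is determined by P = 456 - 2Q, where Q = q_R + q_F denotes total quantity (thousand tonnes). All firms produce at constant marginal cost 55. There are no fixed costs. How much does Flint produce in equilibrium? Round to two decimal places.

50.13

Solve by backward induction. Given q_R, the follower Flint maximises π_F = (456 - 2q_R - 2q_F)q_F - 55q_F.
Follower FOC: 401 - 2q_R - 4q_F = 0, so q_F(q_R) = (401 - 2q_R)/4.
The leader anticipates this reaction. Substituting into P = 456 - 2Q gives P = 511/2 - q_R, so π_R = (511/2 - q_R)q_R - 55q_R.
Maximising: ∂π_R/∂q_R = 401/2 - 2q_R = 0, giving q_R = 401/4.
Then q_F = (401 - 2·(401/4))/4 = 401/8.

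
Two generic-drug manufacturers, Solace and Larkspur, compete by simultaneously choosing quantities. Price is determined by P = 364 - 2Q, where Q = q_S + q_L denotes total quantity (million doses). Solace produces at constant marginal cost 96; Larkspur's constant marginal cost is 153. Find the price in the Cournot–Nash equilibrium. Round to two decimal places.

Solace's profit: π_S = (364 - 2Q)q_S - (96q_S). Setting ∂π_S/∂q_S = 0: 268 - 4q_S - 2(q_L) = 0.
Larkspur's profit: π_L = (364 - 2Q)q_L - (153q_L). Setting ∂π_L/∂q_L = 0: 211 - 4q_L - 2(q_S) = 0.
Rearranging gives the reaction functions q_S = (268 - 2q_L)/4 and q_L = (211 - 2q_S)/4.
Substituting one into the other gives q_S = 325/6 and q_L = 77/3.
Total output Q = 479/6, so price P = 364 - 2·(479/6) = 613/3.

204.33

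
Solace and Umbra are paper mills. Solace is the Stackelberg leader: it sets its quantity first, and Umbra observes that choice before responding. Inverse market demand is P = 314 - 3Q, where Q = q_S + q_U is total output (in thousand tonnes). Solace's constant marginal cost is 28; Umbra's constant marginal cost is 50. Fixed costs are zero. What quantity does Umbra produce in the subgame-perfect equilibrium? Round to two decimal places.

18.33

The follower Umbra best-responds to any q_S: π_U = (314 - 3Q)q_U - 50q_U.
Setting the follower's marginal profit to zero, 264 - 3q_S - 6q_U = 0, i.e. q_U = (264 - 3q_S)/6.
Solace substitutes q_U(q_S) into its own profit: π_S = q_S(314 - 3q_S - (264 - 3q_S)/2) - 28q_S = (182 - (3/2)q_S)q_S - 28q_S.
Maximising: ∂π_S/∂q_S = 154 - 3q_S = 0, giving q_S = 154/3.
Then q_U = (264 - 3·(154/3))/6 = 55/3.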